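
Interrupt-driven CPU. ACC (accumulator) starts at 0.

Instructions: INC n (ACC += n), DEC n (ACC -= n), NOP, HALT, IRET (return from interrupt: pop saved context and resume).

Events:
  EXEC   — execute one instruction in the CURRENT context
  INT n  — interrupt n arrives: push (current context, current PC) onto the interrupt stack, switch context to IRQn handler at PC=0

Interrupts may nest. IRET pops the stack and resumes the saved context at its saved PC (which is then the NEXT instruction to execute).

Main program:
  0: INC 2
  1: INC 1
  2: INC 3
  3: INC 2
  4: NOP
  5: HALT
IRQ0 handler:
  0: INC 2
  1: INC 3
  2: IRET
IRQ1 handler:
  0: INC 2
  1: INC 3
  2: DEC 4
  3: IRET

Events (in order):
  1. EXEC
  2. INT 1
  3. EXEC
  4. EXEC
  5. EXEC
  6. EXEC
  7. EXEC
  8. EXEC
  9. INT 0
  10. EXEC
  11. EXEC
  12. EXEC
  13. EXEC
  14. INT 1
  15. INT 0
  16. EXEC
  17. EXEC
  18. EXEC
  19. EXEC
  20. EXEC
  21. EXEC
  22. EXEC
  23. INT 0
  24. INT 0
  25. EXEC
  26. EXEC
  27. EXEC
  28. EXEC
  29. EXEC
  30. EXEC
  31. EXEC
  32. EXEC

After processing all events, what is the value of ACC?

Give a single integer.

Event 1 (EXEC): [MAIN] PC=0: INC 2 -> ACC=2
Event 2 (INT 1): INT 1 arrives: push (MAIN, PC=1), enter IRQ1 at PC=0 (depth now 1)
Event 3 (EXEC): [IRQ1] PC=0: INC 2 -> ACC=4
Event 4 (EXEC): [IRQ1] PC=1: INC 3 -> ACC=7
Event 5 (EXEC): [IRQ1] PC=2: DEC 4 -> ACC=3
Event 6 (EXEC): [IRQ1] PC=3: IRET -> resume MAIN at PC=1 (depth now 0)
Event 7 (EXEC): [MAIN] PC=1: INC 1 -> ACC=4
Event 8 (EXEC): [MAIN] PC=2: INC 3 -> ACC=7
Event 9 (INT 0): INT 0 arrives: push (MAIN, PC=3), enter IRQ0 at PC=0 (depth now 1)
Event 10 (EXEC): [IRQ0] PC=0: INC 2 -> ACC=9
Event 11 (EXEC): [IRQ0] PC=1: INC 3 -> ACC=12
Event 12 (EXEC): [IRQ0] PC=2: IRET -> resume MAIN at PC=3 (depth now 0)
Event 13 (EXEC): [MAIN] PC=3: INC 2 -> ACC=14
Event 14 (INT 1): INT 1 arrives: push (MAIN, PC=4), enter IRQ1 at PC=0 (depth now 1)
Event 15 (INT 0): INT 0 arrives: push (IRQ1, PC=0), enter IRQ0 at PC=0 (depth now 2)
Event 16 (EXEC): [IRQ0] PC=0: INC 2 -> ACC=16
Event 17 (EXEC): [IRQ0] PC=1: INC 3 -> ACC=19
Event 18 (EXEC): [IRQ0] PC=2: IRET -> resume IRQ1 at PC=0 (depth now 1)
Event 19 (EXEC): [IRQ1] PC=0: INC 2 -> ACC=21
Event 20 (EXEC): [IRQ1] PC=1: INC 3 -> ACC=24
Event 21 (EXEC): [IRQ1] PC=2: DEC 4 -> ACC=20
Event 22 (EXEC): [IRQ1] PC=3: IRET -> resume MAIN at PC=4 (depth now 0)
Event 23 (INT 0): INT 0 arrives: push (MAIN, PC=4), enter IRQ0 at PC=0 (depth now 1)
Event 24 (INT 0): INT 0 arrives: push (IRQ0, PC=0), enter IRQ0 at PC=0 (depth now 2)
Event 25 (EXEC): [IRQ0] PC=0: INC 2 -> ACC=22
Event 26 (EXEC): [IRQ0] PC=1: INC 3 -> ACC=25
Event 27 (EXEC): [IRQ0] PC=2: IRET -> resume IRQ0 at PC=0 (depth now 1)
Event 28 (EXEC): [IRQ0] PC=0: INC 2 -> ACC=27
Event 29 (EXEC): [IRQ0] PC=1: INC 3 -> ACC=30
Event 30 (EXEC): [IRQ0] PC=2: IRET -> resume MAIN at PC=4 (depth now 0)
Event 31 (EXEC): [MAIN] PC=4: NOP
Event 32 (EXEC): [MAIN] PC=5: HALT

Answer: 30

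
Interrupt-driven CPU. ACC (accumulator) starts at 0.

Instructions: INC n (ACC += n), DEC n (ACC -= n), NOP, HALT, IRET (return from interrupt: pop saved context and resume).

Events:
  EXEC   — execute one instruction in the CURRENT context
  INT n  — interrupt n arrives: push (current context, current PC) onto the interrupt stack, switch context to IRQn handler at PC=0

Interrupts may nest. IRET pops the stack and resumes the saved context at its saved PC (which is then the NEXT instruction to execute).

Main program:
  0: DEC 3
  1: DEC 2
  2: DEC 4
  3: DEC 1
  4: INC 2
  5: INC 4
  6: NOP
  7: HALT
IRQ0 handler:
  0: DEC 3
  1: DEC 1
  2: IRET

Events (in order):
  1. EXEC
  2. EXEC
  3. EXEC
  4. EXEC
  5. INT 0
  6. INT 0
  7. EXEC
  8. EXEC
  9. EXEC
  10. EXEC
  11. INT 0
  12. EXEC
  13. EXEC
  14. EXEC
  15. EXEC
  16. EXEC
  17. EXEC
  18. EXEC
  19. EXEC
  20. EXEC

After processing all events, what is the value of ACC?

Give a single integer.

Event 1 (EXEC): [MAIN] PC=0: DEC 3 -> ACC=-3
Event 2 (EXEC): [MAIN] PC=1: DEC 2 -> ACC=-5
Event 3 (EXEC): [MAIN] PC=2: DEC 4 -> ACC=-9
Event 4 (EXEC): [MAIN] PC=3: DEC 1 -> ACC=-10
Event 5 (INT 0): INT 0 arrives: push (MAIN, PC=4), enter IRQ0 at PC=0 (depth now 1)
Event 6 (INT 0): INT 0 arrives: push (IRQ0, PC=0), enter IRQ0 at PC=0 (depth now 2)
Event 7 (EXEC): [IRQ0] PC=0: DEC 3 -> ACC=-13
Event 8 (EXEC): [IRQ0] PC=1: DEC 1 -> ACC=-14
Event 9 (EXEC): [IRQ0] PC=2: IRET -> resume IRQ0 at PC=0 (depth now 1)
Event 10 (EXEC): [IRQ0] PC=0: DEC 3 -> ACC=-17
Event 11 (INT 0): INT 0 arrives: push (IRQ0, PC=1), enter IRQ0 at PC=0 (depth now 2)
Event 12 (EXEC): [IRQ0] PC=0: DEC 3 -> ACC=-20
Event 13 (EXEC): [IRQ0] PC=1: DEC 1 -> ACC=-21
Event 14 (EXEC): [IRQ0] PC=2: IRET -> resume IRQ0 at PC=1 (depth now 1)
Event 15 (EXEC): [IRQ0] PC=1: DEC 1 -> ACC=-22
Event 16 (EXEC): [IRQ0] PC=2: IRET -> resume MAIN at PC=4 (depth now 0)
Event 17 (EXEC): [MAIN] PC=4: INC 2 -> ACC=-20
Event 18 (EXEC): [MAIN] PC=5: INC 4 -> ACC=-16
Event 19 (EXEC): [MAIN] PC=6: NOP
Event 20 (EXEC): [MAIN] PC=7: HALT

Answer: -16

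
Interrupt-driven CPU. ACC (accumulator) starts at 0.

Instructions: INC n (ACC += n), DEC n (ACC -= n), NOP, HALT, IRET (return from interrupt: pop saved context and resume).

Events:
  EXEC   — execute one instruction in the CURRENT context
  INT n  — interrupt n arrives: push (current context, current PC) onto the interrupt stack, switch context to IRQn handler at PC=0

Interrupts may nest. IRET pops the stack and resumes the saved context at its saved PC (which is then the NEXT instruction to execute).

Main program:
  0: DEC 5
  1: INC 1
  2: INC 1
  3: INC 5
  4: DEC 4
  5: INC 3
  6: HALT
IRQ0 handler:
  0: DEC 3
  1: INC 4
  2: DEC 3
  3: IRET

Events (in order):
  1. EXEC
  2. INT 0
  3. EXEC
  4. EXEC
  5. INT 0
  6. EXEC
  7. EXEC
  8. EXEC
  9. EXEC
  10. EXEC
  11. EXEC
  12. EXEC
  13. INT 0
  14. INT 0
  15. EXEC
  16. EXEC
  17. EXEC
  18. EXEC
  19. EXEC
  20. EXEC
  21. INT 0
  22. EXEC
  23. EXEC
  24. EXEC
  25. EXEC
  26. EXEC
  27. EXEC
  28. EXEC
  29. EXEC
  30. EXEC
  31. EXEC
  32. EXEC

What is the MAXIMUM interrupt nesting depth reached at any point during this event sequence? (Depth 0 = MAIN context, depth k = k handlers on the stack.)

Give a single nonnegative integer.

Answer: 2

Derivation:
Event 1 (EXEC): [MAIN] PC=0: DEC 5 -> ACC=-5 [depth=0]
Event 2 (INT 0): INT 0 arrives: push (MAIN, PC=1), enter IRQ0 at PC=0 (depth now 1) [depth=1]
Event 3 (EXEC): [IRQ0] PC=0: DEC 3 -> ACC=-8 [depth=1]
Event 4 (EXEC): [IRQ0] PC=1: INC 4 -> ACC=-4 [depth=1]
Event 5 (INT 0): INT 0 arrives: push (IRQ0, PC=2), enter IRQ0 at PC=0 (depth now 2) [depth=2]
Event 6 (EXEC): [IRQ0] PC=0: DEC 3 -> ACC=-7 [depth=2]
Event 7 (EXEC): [IRQ0] PC=1: INC 4 -> ACC=-3 [depth=2]
Event 8 (EXEC): [IRQ0] PC=2: DEC 3 -> ACC=-6 [depth=2]
Event 9 (EXEC): [IRQ0] PC=3: IRET -> resume IRQ0 at PC=2 (depth now 1) [depth=1]
Event 10 (EXEC): [IRQ0] PC=2: DEC 3 -> ACC=-9 [depth=1]
Event 11 (EXEC): [IRQ0] PC=3: IRET -> resume MAIN at PC=1 (depth now 0) [depth=0]
Event 12 (EXEC): [MAIN] PC=1: INC 1 -> ACC=-8 [depth=0]
Event 13 (INT 0): INT 0 arrives: push (MAIN, PC=2), enter IRQ0 at PC=0 (depth now 1) [depth=1]
Event 14 (INT 0): INT 0 arrives: push (IRQ0, PC=0), enter IRQ0 at PC=0 (depth now 2) [depth=2]
Event 15 (EXEC): [IRQ0] PC=0: DEC 3 -> ACC=-11 [depth=2]
Event 16 (EXEC): [IRQ0] PC=1: INC 4 -> ACC=-7 [depth=2]
Event 17 (EXEC): [IRQ0] PC=2: DEC 3 -> ACC=-10 [depth=2]
Event 18 (EXEC): [IRQ0] PC=3: IRET -> resume IRQ0 at PC=0 (depth now 1) [depth=1]
Event 19 (EXEC): [IRQ0] PC=0: DEC 3 -> ACC=-13 [depth=1]
Event 20 (EXEC): [IRQ0] PC=1: INC 4 -> ACC=-9 [depth=1]
Event 21 (INT 0): INT 0 arrives: push (IRQ0, PC=2), enter IRQ0 at PC=0 (depth now 2) [depth=2]
Event 22 (EXEC): [IRQ0] PC=0: DEC 3 -> ACC=-12 [depth=2]
Event 23 (EXEC): [IRQ0] PC=1: INC 4 -> ACC=-8 [depth=2]
Event 24 (EXEC): [IRQ0] PC=2: DEC 3 -> ACC=-11 [depth=2]
Event 25 (EXEC): [IRQ0] PC=3: IRET -> resume IRQ0 at PC=2 (depth now 1) [depth=1]
Event 26 (EXEC): [IRQ0] PC=2: DEC 3 -> ACC=-14 [depth=1]
Event 27 (EXEC): [IRQ0] PC=3: IRET -> resume MAIN at PC=2 (depth now 0) [depth=0]
Event 28 (EXEC): [MAIN] PC=2: INC 1 -> ACC=-13 [depth=0]
Event 29 (EXEC): [MAIN] PC=3: INC 5 -> ACC=-8 [depth=0]
Event 30 (EXEC): [MAIN] PC=4: DEC 4 -> ACC=-12 [depth=0]
Event 31 (EXEC): [MAIN] PC=5: INC 3 -> ACC=-9 [depth=0]
Event 32 (EXEC): [MAIN] PC=6: HALT [depth=0]
Max depth observed: 2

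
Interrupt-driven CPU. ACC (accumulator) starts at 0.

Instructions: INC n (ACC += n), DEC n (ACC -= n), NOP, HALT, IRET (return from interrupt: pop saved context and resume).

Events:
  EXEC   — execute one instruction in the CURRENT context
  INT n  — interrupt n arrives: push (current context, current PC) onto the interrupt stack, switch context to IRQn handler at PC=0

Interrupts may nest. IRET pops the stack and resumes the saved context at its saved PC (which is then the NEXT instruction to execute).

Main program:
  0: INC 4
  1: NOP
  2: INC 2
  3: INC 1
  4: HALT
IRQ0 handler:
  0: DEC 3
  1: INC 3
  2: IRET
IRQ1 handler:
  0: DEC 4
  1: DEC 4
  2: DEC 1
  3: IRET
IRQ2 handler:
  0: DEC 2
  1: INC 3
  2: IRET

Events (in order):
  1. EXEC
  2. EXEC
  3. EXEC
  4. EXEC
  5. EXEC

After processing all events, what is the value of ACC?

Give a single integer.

Event 1 (EXEC): [MAIN] PC=0: INC 4 -> ACC=4
Event 2 (EXEC): [MAIN] PC=1: NOP
Event 3 (EXEC): [MAIN] PC=2: INC 2 -> ACC=6
Event 4 (EXEC): [MAIN] PC=3: INC 1 -> ACC=7
Event 5 (EXEC): [MAIN] PC=4: HALT

Answer: 7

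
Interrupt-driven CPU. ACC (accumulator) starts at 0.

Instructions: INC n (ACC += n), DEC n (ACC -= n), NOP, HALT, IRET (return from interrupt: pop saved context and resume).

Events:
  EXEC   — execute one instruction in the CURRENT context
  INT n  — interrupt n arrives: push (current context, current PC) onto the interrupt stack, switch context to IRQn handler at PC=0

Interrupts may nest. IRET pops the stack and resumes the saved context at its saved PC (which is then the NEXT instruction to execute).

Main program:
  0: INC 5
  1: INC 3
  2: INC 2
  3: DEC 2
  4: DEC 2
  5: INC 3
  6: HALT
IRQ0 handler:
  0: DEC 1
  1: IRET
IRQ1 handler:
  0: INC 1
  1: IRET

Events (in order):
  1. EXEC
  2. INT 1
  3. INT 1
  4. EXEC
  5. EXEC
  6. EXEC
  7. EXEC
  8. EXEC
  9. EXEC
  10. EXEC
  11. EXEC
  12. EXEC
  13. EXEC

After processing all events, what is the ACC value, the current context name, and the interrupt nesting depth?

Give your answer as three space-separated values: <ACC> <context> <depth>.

Event 1 (EXEC): [MAIN] PC=0: INC 5 -> ACC=5
Event 2 (INT 1): INT 1 arrives: push (MAIN, PC=1), enter IRQ1 at PC=0 (depth now 1)
Event 3 (INT 1): INT 1 arrives: push (IRQ1, PC=0), enter IRQ1 at PC=0 (depth now 2)
Event 4 (EXEC): [IRQ1] PC=0: INC 1 -> ACC=6
Event 5 (EXEC): [IRQ1] PC=1: IRET -> resume IRQ1 at PC=0 (depth now 1)
Event 6 (EXEC): [IRQ1] PC=0: INC 1 -> ACC=7
Event 7 (EXEC): [IRQ1] PC=1: IRET -> resume MAIN at PC=1 (depth now 0)
Event 8 (EXEC): [MAIN] PC=1: INC 3 -> ACC=10
Event 9 (EXEC): [MAIN] PC=2: INC 2 -> ACC=12
Event 10 (EXEC): [MAIN] PC=3: DEC 2 -> ACC=10
Event 11 (EXEC): [MAIN] PC=4: DEC 2 -> ACC=8
Event 12 (EXEC): [MAIN] PC=5: INC 3 -> ACC=11
Event 13 (EXEC): [MAIN] PC=6: HALT

Answer: 11 MAIN 0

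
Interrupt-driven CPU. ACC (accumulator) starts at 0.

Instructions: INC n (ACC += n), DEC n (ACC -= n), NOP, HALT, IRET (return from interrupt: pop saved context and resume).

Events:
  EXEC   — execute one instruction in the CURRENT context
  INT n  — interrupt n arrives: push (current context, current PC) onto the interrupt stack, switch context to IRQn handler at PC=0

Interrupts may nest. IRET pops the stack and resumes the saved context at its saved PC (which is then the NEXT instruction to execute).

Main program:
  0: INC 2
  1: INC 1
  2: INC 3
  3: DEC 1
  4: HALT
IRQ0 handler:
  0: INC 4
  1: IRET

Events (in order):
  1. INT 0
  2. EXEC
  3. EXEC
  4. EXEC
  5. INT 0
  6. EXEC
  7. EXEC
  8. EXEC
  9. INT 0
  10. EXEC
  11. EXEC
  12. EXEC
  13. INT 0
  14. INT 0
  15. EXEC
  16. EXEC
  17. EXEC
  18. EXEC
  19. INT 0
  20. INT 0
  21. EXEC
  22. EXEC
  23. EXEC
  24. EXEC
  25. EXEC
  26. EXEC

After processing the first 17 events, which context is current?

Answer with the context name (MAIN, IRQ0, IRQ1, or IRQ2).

Answer: IRQ0

Derivation:
Event 1 (INT 0): INT 0 arrives: push (MAIN, PC=0), enter IRQ0 at PC=0 (depth now 1)
Event 2 (EXEC): [IRQ0] PC=0: INC 4 -> ACC=4
Event 3 (EXEC): [IRQ0] PC=1: IRET -> resume MAIN at PC=0 (depth now 0)
Event 4 (EXEC): [MAIN] PC=0: INC 2 -> ACC=6
Event 5 (INT 0): INT 0 arrives: push (MAIN, PC=1), enter IRQ0 at PC=0 (depth now 1)
Event 6 (EXEC): [IRQ0] PC=0: INC 4 -> ACC=10
Event 7 (EXEC): [IRQ0] PC=1: IRET -> resume MAIN at PC=1 (depth now 0)
Event 8 (EXEC): [MAIN] PC=1: INC 1 -> ACC=11
Event 9 (INT 0): INT 0 arrives: push (MAIN, PC=2), enter IRQ0 at PC=0 (depth now 1)
Event 10 (EXEC): [IRQ0] PC=0: INC 4 -> ACC=15
Event 11 (EXEC): [IRQ0] PC=1: IRET -> resume MAIN at PC=2 (depth now 0)
Event 12 (EXEC): [MAIN] PC=2: INC 3 -> ACC=18
Event 13 (INT 0): INT 0 arrives: push (MAIN, PC=3), enter IRQ0 at PC=0 (depth now 1)
Event 14 (INT 0): INT 0 arrives: push (IRQ0, PC=0), enter IRQ0 at PC=0 (depth now 2)
Event 15 (EXEC): [IRQ0] PC=0: INC 4 -> ACC=22
Event 16 (EXEC): [IRQ0] PC=1: IRET -> resume IRQ0 at PC=0 (depth now 1)
Event 17 (EXEC): [IRQ0] PC=0: INC 4 -> ACC=26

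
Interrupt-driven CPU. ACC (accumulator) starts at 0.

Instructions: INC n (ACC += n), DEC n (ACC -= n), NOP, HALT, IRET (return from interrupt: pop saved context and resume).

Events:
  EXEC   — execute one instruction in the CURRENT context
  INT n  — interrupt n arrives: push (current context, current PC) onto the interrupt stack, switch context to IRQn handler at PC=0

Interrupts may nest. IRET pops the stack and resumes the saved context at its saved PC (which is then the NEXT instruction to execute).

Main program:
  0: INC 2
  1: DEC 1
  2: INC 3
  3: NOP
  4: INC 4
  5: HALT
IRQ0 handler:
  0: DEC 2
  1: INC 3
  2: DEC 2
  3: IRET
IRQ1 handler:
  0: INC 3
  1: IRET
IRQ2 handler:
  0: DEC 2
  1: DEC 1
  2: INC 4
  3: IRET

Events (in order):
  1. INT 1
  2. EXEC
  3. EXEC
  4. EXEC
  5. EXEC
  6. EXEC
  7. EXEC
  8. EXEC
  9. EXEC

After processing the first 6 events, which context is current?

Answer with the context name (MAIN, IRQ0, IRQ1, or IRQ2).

Answer: MAIN

Derivation:
Event 1 (INT 1): INT 1 arrives: push (MAIN, PC=0), enter IRQ1 at PC=0 (depth now 1)
Event 2 (EXEC): [IRQ1] PC=0: INC 3 -> ACC=3
Event 3 (EXEC): [IRQ1] PC=1: IRET -> resume MAIN at PC=0 (depth now 0)
Event 4 (EXEC): [MAIN] PC=0: INC 2 -> ACC=5
Event 5 (EXEC): [MAIN] PC=1: DEC 1 -> ACC=4
Event 6 (EXEC): [MAIN] PC=2: INC 3 -> ACC=7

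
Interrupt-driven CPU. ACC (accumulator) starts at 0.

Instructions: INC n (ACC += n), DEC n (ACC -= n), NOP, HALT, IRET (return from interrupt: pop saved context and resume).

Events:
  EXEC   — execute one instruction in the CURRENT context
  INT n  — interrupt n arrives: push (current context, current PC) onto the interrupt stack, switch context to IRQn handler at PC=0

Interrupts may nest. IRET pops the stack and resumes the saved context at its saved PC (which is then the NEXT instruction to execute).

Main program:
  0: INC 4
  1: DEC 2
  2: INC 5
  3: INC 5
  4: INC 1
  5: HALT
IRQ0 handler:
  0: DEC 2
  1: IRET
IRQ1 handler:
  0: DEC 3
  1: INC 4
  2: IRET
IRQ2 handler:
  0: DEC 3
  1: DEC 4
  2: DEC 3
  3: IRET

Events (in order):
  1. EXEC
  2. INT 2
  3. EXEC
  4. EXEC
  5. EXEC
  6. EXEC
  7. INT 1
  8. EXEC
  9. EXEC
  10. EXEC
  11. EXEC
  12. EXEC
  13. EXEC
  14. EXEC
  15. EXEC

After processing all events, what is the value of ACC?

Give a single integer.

Answer: 4

Derivation:
Event 1 (EXEC): [MAIN] PC=0: INC 4 -> ACC=4
Event 2 (INT 2): INT 2 arrives: push (MAIN, PC=1), enter IRQ2 at PC=0 (depth now 1)
Event 3 (EXEC): [IRQ2] PC=0: DEC 3 -> ACC=1
Event 4 (EXEC): [IRQ2] PC=1: DEC 4 -> ACC=-3
Event 5 (EXEC): [IRQ2] PC=2: DEC 3 -> ACC=-6
Event 6 (EXEC): [IRQ2] PC=3: IRET -> resume MAIN at PC=1 (depth now 0)
Event 7 (INT 1): INT 1 arrives: push (MAIN, PC=1), enter IRQ1 at PC=0 (depth now 1)
Event 8 (EXEC): [IRQ1] PC=0: DEC 3 -> ACC=-9
Event 9 (EXEC): [IRQ1] PC=1: INC 4 -> ACC=-5
Event 10 (EXEC): [IRQ1] PC=2: IRET -> resume MAIN at PC=1 (depth now 0)
Event 11 (EXEC): [MAIN] PC=1: DEC 2 -> ACC=-7
Event 12 (EXEC): [MAIN] PC=2: INC 5 -> ACC=-2
Event 13 (EXEC): [MAIN] PC=3: INC 5 -> ACC=3
Event 14 (EXEC): [MAIN] PC=4: INC 1 -> ACC=4
Event 15 (EXEC): [MAIN] PC=5: HALT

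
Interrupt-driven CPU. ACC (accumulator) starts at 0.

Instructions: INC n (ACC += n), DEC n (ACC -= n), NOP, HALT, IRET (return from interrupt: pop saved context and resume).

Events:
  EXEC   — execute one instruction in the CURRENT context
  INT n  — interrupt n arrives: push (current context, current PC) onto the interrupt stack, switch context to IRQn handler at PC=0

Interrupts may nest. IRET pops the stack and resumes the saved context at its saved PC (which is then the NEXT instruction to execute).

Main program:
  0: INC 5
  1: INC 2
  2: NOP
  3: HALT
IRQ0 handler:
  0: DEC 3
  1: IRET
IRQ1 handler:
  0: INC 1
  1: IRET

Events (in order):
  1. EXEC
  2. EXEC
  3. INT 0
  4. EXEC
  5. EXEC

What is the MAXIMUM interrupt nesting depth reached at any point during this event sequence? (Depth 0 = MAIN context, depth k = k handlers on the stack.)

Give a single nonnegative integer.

Answer: 1

Derivation:
Event 1 (EXEC): [MAIN] PC=0: INC 5 -> ACC=5 [depth=0]
Event 2 (EXEC): [MAIN] PC=1: INC 2 -> ACC=7 [depth=0]
Event 3 (INT 0): INT 0 arrives: push (MAIN, PC=2), enter IRQ0 at PC=0 (depth now 1) [depth=1]
Event 4 (EXEC): [IRQ0] PC=0: DEC 3 -> ACC=4 [depth=1]
Event 5 (EXEC): [IRQ0] PC=1: IRET -> resume MAIN at PC=2 (depth now 0) [depth=0]
Max depth observed: 1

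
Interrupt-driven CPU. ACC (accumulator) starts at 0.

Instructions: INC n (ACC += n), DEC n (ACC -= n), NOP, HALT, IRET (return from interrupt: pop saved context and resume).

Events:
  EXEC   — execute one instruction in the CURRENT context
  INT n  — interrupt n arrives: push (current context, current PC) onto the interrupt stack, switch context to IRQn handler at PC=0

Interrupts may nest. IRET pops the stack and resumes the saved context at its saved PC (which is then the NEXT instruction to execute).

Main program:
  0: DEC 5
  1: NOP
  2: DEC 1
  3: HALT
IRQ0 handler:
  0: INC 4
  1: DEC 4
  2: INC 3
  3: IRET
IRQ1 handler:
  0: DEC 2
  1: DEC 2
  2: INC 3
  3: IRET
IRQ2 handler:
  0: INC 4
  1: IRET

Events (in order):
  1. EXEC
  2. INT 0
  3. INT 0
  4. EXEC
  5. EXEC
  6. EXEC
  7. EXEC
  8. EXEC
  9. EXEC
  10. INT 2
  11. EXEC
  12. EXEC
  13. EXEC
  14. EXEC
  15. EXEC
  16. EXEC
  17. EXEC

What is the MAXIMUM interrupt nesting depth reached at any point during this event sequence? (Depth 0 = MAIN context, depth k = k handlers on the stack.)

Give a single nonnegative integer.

Answer: 2

Derivation:
Event 1 (EXEC): [MAIN] PC=0: DEC 5 -> ACC=-5 [depth=0]
Event 2 (INT 0): INT 0 arrives: push (MAIN, PC=1), enter IRQ0 at PC=0 (depth now 1) [depth=1]
Event 3 (INT 0): INT 0 arrives: push (IRQ0, PC=0), enter IRQ0 at PC=0 (depth now 2) [depth=2]
Event 4 (EXEC): [IRQ0] PC=0: INC 4 -> ACC=-1 [depth=2]
Event 5 (EXEC): [IRQ0] PC=1: DEC 4 -> ACC=-5 [depth=2]
Event 6 (EXEC): [IRQ0] PC=2: INC 3 -> ACC=-2 [depth=2]
Event 7 (EXEC): [IRQ0] PC=3: IRET -> resume IRQ0 at PC=0 (depth now 1) [depth=1]
Event 8 (EXEC): [IRQ0] PC=0: INC 4 -> ACC=2 [depth=1]
Event 9 (EXEC): [IRQ0] PC=1: DEC 4 -> ACC=-2 [depth=1]
Event 10 (INT 2): INT 2 arrives: push (IRQ0, PC=2), enter IRQ2 at PC=0 (depth now 2) [depth=2]
Event 11 (EXEC): [IRQ2] PC=0: INC 4 -> ACC=2 [depth=2]
Event 12 (EXEC): [IRQ2] PC=1: IRET -> resume IRQ0 at PC=2 (depth now 1) [depth=1]
Event 13 (EXEC): [IRQ0] PC=2: INC 3 -> ACC=5 [depth=1]
Event 14 (EXEC): [IRQ0] PC=3: IRET -> resume MAIN at PC=1 (depth now 0) [depth=0]
Event 15 (EXEC): [MAIN] PC=1: NOP [depth=0]
Event 16 (EXEC): [MAIN] PC=2: DEC 1 -> ACC=4 [depth=0]
Event 17 (EXEC): [MAIN] PC=3: HALT [depth=0]
Max depth observed: 2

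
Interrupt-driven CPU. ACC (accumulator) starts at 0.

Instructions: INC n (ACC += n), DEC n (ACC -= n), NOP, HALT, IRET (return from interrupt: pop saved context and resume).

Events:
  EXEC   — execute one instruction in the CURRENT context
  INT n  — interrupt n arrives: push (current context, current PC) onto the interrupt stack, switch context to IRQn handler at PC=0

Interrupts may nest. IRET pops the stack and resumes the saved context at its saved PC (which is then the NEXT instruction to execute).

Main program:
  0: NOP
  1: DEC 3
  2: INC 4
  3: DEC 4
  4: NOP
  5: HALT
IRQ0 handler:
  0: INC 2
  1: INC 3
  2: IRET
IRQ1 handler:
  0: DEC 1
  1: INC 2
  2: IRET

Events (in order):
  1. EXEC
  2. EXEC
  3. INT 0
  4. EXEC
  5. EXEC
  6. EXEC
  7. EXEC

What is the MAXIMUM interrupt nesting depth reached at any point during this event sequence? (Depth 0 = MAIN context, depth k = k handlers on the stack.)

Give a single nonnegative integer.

Event 1 (EXEC): [MAIN] PC=0: NOP [depth=0]
Event 2 (EXEC): [MAIN] PC=1: DEC 3 -> ACC=-3 [depth=0]
Event 3 (INT 0): INT 0 arrives: push (MAIN, PC=2), enter IRQ0 at PC=0 (depth now 1) [depth=1]
Event 4 (EXEC): [IRQ0] PC=0: INC 2 -> ACC=-1 [depth=1]
Event 5 (EXEC): [IRQ0] PC=1: INC 3 -> ACC=2 [depth=1]
Event 6 (EXEC): [IRQ0] PC=2: IRET -> resume MAIN at PC=2 (depth now 0) [depth=0]
Event 7 (EXEC): [MAIN] PC=2: INC 4 -> ACC=6 [depth=0]
Max depth observed: 1

Answer: 1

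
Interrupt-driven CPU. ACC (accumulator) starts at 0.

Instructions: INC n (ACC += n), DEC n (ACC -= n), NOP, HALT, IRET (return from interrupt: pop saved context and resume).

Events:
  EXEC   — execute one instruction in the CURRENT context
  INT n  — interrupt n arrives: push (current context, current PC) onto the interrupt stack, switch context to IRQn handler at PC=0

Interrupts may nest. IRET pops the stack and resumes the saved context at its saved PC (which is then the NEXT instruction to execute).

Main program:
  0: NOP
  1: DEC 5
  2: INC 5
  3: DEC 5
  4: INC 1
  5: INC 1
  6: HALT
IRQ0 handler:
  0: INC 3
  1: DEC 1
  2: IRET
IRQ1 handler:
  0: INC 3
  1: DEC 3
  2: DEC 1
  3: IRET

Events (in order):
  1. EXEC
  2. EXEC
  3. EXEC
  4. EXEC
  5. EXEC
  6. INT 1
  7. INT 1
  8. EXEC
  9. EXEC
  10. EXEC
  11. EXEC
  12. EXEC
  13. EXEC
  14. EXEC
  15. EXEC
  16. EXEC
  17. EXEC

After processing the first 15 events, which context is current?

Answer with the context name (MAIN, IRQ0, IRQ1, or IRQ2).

Answer: MAIN

Derivation:
Event 1 (EXEC): [MAIN] PC=0: NOP
Event 2 (EXEC): [MAIN] PC=1: DEC 5 -> ACC=-5
Event 3 (EXEC): [MAIN] PC=2: INC 5 -> ACC=0
Event 4 (EXEC): [MAIN] PC=3: DEC 5 -> ACC=-5
Event 5 (EXEC): [MAIN] PC=4: INC 1 -> ACC=-4
Event 6 (INT 1): INT 1 arrives: push (MAIN, PC=5), enter IRQ1 at PC=0 (depth now 1)
Event 7 (INT 1): INT 1 arrives: push (IRQ1, PC=0), enter IRQ1 at PC=0 (depth now 2)
Event 8 (EXEC): [IRQ1] PC=0: INC 3 -> ACC=-1
Event 9 (EXEC): [IRQ1] PC=1: DEC 3 -> ACC=-4
Event 10 (EXEC): [IRQ1] PC=2: DEC 1 -> ACC=-5
Event 11 (EXEC): [IRQ1] PC=3: IRET -> resume IRQ1 at PC=0 (depth now 1)
Event 12 (EXEC): [IRQ1] PC=0: INC 3 -> ACC=-2
Event 13 (EXEC): [IRQ1] PC=1: DEC 3 -> ACC=-5
Event 14 (EXEC): [IRQ1] PC=2: DEC 1 -> ACC=-6
Event 15 (EXEC): [IRQ1] PC=3: IRET -> resume MAIN at PC=5 (depth now 0)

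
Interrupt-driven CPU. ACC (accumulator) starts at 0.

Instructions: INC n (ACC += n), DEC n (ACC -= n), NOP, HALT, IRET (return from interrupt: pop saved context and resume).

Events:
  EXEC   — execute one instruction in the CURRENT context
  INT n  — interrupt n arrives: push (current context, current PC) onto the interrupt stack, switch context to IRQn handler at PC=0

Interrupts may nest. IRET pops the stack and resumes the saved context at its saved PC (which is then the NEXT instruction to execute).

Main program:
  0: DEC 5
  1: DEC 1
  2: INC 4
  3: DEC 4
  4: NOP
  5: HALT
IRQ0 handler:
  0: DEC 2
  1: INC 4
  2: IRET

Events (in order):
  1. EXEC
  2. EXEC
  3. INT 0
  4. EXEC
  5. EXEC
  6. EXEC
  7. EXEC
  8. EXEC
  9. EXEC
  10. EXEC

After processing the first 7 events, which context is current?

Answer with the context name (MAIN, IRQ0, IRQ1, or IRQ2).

Answer: MAIN

Derivation:
Event 1 (EXEC): [MAIN] PC=0: DEC 5 -> ACC=-5
Event 2 (EXEC): [MAIN] PC=1: DEC 1 -> ACC=-6
Event 3 (INT 0): INT 0 arrives: push (MAIN, PC=2), enter IRQ0 at PC=0 (depth now 1)
Event 4 (EXEC): [IRQ0] PC=0: DEC 2 -> ACC=-8
Event 5 (EXEC): [IRQ0] PC=1: INC 4 -> ACC=-4
Event 6 (EXEC): [IRQ0] PC=2: IRET -> resume MAIN at PC=2 (depth now 0)
Event 7 (EXEC): [MAIN] PC=2: INC 4 -> ACC=0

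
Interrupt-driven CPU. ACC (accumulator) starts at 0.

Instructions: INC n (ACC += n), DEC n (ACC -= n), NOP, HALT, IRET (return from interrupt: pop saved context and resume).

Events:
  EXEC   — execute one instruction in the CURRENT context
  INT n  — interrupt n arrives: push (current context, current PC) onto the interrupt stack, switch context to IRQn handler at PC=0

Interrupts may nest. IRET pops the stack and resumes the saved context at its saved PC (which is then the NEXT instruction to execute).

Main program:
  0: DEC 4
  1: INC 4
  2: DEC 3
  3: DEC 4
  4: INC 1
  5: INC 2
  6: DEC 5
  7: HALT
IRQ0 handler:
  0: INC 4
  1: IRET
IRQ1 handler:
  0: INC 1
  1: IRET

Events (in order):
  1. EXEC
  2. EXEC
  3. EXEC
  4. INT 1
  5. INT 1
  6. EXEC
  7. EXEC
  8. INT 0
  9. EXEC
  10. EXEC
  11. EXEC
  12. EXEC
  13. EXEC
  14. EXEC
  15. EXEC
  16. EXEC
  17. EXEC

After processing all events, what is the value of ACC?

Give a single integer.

Answer: -3

Derivation:
Event 1 (EXEC): [MAIN] PC=0: DEC 4 -> ACC=-4
Event 2 (EXEC): [MAIN] PC=1: INC 4 -> ACC=0
Event 3 (EXEC): [MAIN] PC=2: DEC 3 -> ACC=-3
Event 4 (INT 1): INT 1 arrives: push (MAIN, PC=3), enter IRQ1 at PC=0 (depth now 1)
Event 5 (INT 1): INT 1 arrives: push (IRQ1, PC=0), enter IRQ1 at PC=0 (depth now 2)
Event 6 (EXEC): [IRQ1] PC=0: INC 1 -> ACC=-2
Event 7 (EXEC): [IRQ1] PC=1: IRET -> resume IRQ1 at PC=0 (depth now 1)
Event 8 (INT 0): INT 0 arrives: push (IRQ1, PC=0), enter IRQ0 at PC=0 (depth now 2)
Event 9 (EXEC): [IRQ0] PC=0: INC 4 -> ACC=2
Event 10 (EXEC): [IRQ0] PC=1: IRET -> resume IRQ1 at PC=0 (depth now 1)
Event 11 (EXEC): [IRQ1] PC=0: INC 1 -> ACC=3
Event 12 (EXEC): [IRQ1] PC=1: IRET -> resume MAIN at PC=3 (depth now 0)
Event 13 (EXEC): [MAIN] PC=3: DEC 4 -> ACC=-1
Event 14 (EXEC): [MAIN] PC=4: INC 1 -> ACC=0
Event 15 (EXEC): [MAIN] PC=5: INC 2 -> ACC=2
Event 16 (EXEC): [MAIN] PC=6: DEC 5 -> ACC=-3
Event 17 (EXEC): [MAIN] PC=7: HALT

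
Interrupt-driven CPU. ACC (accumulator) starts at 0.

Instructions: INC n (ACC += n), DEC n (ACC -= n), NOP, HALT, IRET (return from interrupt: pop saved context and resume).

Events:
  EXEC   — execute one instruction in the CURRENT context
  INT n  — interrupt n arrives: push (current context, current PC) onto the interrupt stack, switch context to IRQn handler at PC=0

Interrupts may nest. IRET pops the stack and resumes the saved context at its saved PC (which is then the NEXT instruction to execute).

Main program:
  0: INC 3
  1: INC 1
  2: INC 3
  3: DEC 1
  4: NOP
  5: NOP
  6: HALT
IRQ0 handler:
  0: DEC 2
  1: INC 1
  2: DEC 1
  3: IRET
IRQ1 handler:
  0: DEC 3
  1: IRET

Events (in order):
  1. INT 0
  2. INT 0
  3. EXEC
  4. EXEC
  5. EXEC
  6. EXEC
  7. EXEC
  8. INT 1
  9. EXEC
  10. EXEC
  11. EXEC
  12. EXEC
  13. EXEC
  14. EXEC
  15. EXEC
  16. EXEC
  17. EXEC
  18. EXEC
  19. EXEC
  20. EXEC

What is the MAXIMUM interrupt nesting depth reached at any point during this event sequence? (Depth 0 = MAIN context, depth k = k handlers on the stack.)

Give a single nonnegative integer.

Event 1 (INT 0): INT 0 arrives: push (MAIN, PC=0), enter IRQ0 at PC=0 (depth now 1) [depth=1]
Event 2 (INT 0): INT 0 arrives: push (IRQ0, PC=0), enter IRQ0 at PC=0 (depth now 2) [depth=2]
Event 3 (EXEC): [IRQ0] PC=0: DEC 2 -> ACC=-2 [depth=2]
Event 4 (EXEC): [IRQ0] PC=1: INC 1 -> ACC=-1 [depth=2]
Event 5 (EXEC): [IRQ0] PC=2: DEC 1 -> ACC=-2 [depth=2]
Event 6 (EXEC): [IRQ0] PC=3: IRET -> resume IRQ0 at PC=0 (depth now 1) [depth=1]
Event 7 (EXEC): [IRQ0] PC=0: DEC 2 -> ACC=-4 [depth=1]
Event 8 (INT 1): INT 1 arrives: push (IRQ0, PC=1), enter IRQ1 at PC=0 (depth now 2) [depth=2]
Event 9 (EXEC): [IRQ1] PC=0: DEC 3 -> ACC=-7 [depth=2]
Event 10 (EXEC): [IRQ1] PC=1: IRET -> resume IRQ0 at PC=1 (depth now 1) [depth=1]
Event 11 (EXEC): [IRQ0] PC=1: INC 1 -> ACC=-6 [depth=1]
Event 12 (EXEC): [IRQ0] PC=2: DEC 1 -> ACC=-7 [depth=1]
Event 13 (EXEC): [IRQ0] PC=3: IRET -> resume MAIN at PC=0 (depth now 0) [depth=0]
Event 14 (EXEC): [MAIN] PC=0: INC 3 -> ACC=-4 [depth=0]
Event 15 (EXEC): [MAIN] PC=1: INC 1 -> ACC=-3 [depth=0]
Event 16 (EXEC): [MAIN] PC=2: INC 3 -> ACC=0 [depth=0]
Event 17 (EXEC): [MAIN] PC=3: DEC 1 -> ACC=-1 [depth=0]
Event 18 (EXEC): [MAIN] PC=4: NOP [depth=0]
Event 19 (EXEC): [MAIN] PC=5: NOP [depth=0]
Event 20 (EXEC): [MAIN] PC=6: HALT [depth=0]
Max depth observed: 2

Answer: 2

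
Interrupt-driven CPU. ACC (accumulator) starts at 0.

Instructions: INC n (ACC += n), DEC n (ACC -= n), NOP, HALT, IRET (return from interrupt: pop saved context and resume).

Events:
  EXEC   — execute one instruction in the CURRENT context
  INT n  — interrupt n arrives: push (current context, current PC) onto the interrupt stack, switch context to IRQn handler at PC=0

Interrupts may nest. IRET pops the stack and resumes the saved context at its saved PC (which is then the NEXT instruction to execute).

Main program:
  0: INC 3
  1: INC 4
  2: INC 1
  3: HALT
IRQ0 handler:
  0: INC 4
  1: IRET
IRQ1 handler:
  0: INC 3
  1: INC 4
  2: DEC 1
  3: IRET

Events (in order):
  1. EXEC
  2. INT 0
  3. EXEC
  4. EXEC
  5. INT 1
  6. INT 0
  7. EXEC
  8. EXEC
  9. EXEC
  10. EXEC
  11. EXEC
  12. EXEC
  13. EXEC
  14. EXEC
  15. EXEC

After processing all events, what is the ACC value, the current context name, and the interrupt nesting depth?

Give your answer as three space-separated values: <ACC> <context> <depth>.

Answer: 22 MAIN 0

Derivation:
Event 1 (EXEC): [MAIN] PC=0: INC 3 -> ACC=3
Event 2 (INT 0): INT 0 arrives: push (MAIN, PC=1), enter IRQ0 at PC=0 (depth now 1)
Event 3 (EXEC): [IRQ0] PC=0: INC 4 -> ACC=7
Event 4 (EXEC): [IRQ0] PC=1: IRET -> resume MAIN at PC=1 (depth now 0)
Event 5 (INT 1): INT 1 arrives: push (MAIN, PC=1), enter IRQ1 at PC=0 (depth now 1)
Event 6 (INT 0): INT 0 arrives: push (IRQ1, PC=0), enter IRQ0 at PC=0 (depth now 2)
Event 7 (EXEC): [IRQ0] PC=0: INC 4 -> ACC=11
Event 8 (EXEC): [IRQ0] PC=1: IRET -> resume IRQ1 at PC=0 (depth now 1)
Event 9 (EXEC): [IRQ1] PC=0: INC 3 -> ACC=14
Event 10 (EXEC): [IRQ1] PC=1: INC 4 -> ACC=18
Event 11 (EXEC): [IRQ1] PC=2: DEC 1 -> ACC=17
Event 12 (EXEC): [IRQ1] PC=3: IRET -> resume MAIN at PC=1 (depth now 0)
Event 13 (EXEC): [MAIN] PC=1: INC 4 -> ACC=21
Event 14 (EXEC): [MAIN] PC=2: INC 1 -> ACC=22
Event 15 (EXEC): [MAIN] PC=3: HALT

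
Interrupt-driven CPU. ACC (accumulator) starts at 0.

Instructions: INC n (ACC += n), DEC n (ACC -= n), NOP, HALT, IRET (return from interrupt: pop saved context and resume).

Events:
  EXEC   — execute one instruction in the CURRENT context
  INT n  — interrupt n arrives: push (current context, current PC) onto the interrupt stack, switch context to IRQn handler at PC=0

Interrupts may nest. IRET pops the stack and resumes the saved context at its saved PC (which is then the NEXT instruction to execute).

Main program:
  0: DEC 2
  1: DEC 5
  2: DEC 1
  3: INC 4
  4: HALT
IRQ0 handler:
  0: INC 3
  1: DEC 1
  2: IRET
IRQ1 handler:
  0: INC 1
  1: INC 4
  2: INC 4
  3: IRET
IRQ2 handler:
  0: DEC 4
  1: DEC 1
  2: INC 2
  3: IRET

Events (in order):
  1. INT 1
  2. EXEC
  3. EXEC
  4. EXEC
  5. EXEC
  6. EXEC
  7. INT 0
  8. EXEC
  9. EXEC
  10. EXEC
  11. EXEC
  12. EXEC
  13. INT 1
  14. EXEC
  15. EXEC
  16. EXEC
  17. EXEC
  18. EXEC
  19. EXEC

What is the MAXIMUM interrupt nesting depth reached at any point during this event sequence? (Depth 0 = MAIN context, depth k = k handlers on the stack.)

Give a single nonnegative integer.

Answer: 1

Derivation:
Event 1 (INT 1): INT 1 arrives: push (MAIN, PC=0), enter IRQ1 at PC=0 (depth now 1) [depth=1]
Event 2 (EXEC): [IRQ1] PC=0: INC 1 -> ACC=1 [depth=1]
Event 3 (EXEC): [IRQ1] PC=1: INC 4 -> ACC=5 [depth=1]
Event 4 (EXEC): [IRQ1] PC=2: INC 4 -> ACC=9 [depth=1]
Event 5 (EXEC): [IRQ1] PC=3: IRET -> resume MAIN at PC=0 (depth now 0) [depth=0]
Event 6 (EXEC): [MAIN] PC=0: DEC 2 -> ACC=7 [depth=0]
Event 7 (INT 0): INT 0 arrives: push (MAIN, PC=1), enter IRQ0 at PC=0 (depth now 1) [depth=1]
Event 8 (EXEC): [IRQ0] PC=0: INC 3 -> ACC=10 [depth=1]
Event 9 (EXEC): [IRQ0] PC=1: DEC 1 -> ACC=9 [depth=1]
Event 10 (EXEC): [IRQ0] PC=2: IRET -> resume MAIN at PC=1 (depth now 0) [depth=0]
Event 11 (EXEC): [MAIN] PC=1: DEC 5 -> ACC=4 [depth=0]
Event 12 (EXEC): [MAIN] PC=2: DEC 1 -> ACC=3 [depth=0]
Event 13 (INT 1): INT 1 arrives: push (MAIN, PC=3), enter IRQ1 at PC=0 (depth now 1) [depth=1]
Event 14 (EXEC): [IRQ1] PC=0: INC 1 -> ACC=4 [depth=1]
Event 15 (EXEC): [IRQ1] PC=1: INC 4 -> ACC=8 [depth=1]
Event 16 (EXEC): [IRQ1] PC=2: INC 4 -> ACC=12 [depth=1]
Event 17 (EXEC): [IRQ1] PC=3: IRET -> resume MAIN at PC=3 (depth now 0) [depth=0]
Event 18 (EXEC): [MAIN] PC=3: INC 4 -> ACC=16 [depth=0]
Event 19 (EXEC): [MAIN] PC=4: HALT [depth=0]
Max depth observed: 1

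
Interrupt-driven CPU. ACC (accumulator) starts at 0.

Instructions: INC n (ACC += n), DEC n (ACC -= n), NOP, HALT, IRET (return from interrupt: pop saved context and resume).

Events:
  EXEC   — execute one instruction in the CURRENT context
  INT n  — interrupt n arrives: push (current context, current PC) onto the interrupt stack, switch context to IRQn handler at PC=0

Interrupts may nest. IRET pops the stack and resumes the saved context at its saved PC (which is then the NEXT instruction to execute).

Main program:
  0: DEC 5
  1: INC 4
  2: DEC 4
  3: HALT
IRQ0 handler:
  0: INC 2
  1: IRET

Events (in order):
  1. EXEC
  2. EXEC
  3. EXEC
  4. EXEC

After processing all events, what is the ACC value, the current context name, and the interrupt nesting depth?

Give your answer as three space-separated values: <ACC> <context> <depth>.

Answer: -5 MAIN 0

Derivation:
Event 1 (EXEC): [MAIN] PC=0: DEC 5 -> ACC=-5
Event 2 (EXEC): [MAIN] PC=1: INC 4 -> ACC=-1
Event 3 (EXEC): [MAIN] PC=2: DEC 4 -> ACC=-5
Event 4 (EXEC): [MAIN] PC=3: HALT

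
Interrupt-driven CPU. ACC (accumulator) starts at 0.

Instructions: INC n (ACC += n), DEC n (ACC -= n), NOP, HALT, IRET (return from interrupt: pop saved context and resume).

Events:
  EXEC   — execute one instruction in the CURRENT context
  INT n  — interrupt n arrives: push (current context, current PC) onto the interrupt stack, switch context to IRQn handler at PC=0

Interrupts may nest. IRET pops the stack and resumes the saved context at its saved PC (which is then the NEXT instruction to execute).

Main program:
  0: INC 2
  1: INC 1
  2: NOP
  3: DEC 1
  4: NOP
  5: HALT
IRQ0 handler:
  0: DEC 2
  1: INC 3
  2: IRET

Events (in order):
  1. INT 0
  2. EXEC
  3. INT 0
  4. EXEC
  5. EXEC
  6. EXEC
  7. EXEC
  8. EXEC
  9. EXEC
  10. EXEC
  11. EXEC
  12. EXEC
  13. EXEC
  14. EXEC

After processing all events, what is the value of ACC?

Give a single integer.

Answer: 4

Derivation:
Event 1 (INT 0): INT 0 arrives: push (MAIN, PC=0), enter IRQ0 at PC=0 (depth now 1)
Event 2 (EXEC): [IRQ0] PC=0: DEC 2 -> ACC=-2
Event 3 (INT 0): INT 0 arrives: push (IRQ0, PC=1), enter IRQ0 at PC=0 (depth now 2)
Event 4 (EXEC): [IRQ0] PC=0: DEC 2 -> ACC=-4
Event 5 (EXEC): [IRQ0] PC=1: INC 3 -> ACC=-1
Event 6 (EXEC): [IRQ0] PC=2: IRET -> resume IRQ0 at PC=1 (depth now 1)
Event 7 (EXEC): [IRQ0] PC=1: INC 3 -> ACC=2
Event 8 (EXEC): [IRQ0] PC=2: IRET -> resume MAIN at PC=0 (depth now 0)
Event 9 (EXEC): [MAIN] PC=0: INC 2 -> ACC=4
Event 10 (EXEC): [MAIN] PC=1: INC 1 -> ACC=5
Event 11 (EXEC): [MAIN] PC=2: NOP
Event 12 (EXEC): [MAIN] PC=3: DEC 1 -> ACC=4
Event 13 (EXEC): [MAIN] PC=4: NOP
Event 14 (EXEC): [MAIN] PC=5: HALT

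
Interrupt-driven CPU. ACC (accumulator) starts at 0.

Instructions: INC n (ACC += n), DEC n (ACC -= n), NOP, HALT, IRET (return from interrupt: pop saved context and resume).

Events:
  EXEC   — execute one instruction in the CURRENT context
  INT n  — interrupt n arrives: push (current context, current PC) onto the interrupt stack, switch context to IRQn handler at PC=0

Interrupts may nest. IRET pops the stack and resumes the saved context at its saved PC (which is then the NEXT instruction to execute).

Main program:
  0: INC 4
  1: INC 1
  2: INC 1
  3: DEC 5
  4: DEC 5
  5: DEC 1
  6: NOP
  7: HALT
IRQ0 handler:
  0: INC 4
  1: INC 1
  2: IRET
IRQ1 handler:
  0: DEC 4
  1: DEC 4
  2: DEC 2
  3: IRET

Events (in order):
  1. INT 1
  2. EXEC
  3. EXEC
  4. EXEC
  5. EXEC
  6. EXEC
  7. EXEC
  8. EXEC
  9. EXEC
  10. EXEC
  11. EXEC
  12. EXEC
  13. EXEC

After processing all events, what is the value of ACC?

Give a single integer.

Event 1 (INT 1): INT 1 arrives: push (MAIN, PC=0), enter IRQ1 at PC=0 (depth now 1)
Event 2 (EXEC): [IRQ1] PC=0: DEC 4 -> ACC=-4
Event 3 (EXEC): [IRQ1] PC=1: DEC 4 -> ACC=-8
Event 4 (EXEC): [IRQ1] PC=2: DEC 2 -> ACC=-10
Event 5 (EXEC): [IRQ1] PC=3: IRET -> resume MAIN at PC=0 (depth now 0)
Event 6 (EXEC): [MAIN] PC=0: INC 4 -> ACC=-6
Event 7 (EXEC): [MAIN] PC=1: INC 1 -> ACC=-5
Event 8 (EXEC): [MAIN] PC=2: INC 1 -> ACC=-4
Event 9 (EXEC): [MAIN] PC=3: DEC 5 -> ACC=-9
Event 10 (EXEC): [MAIN] PC=4: DEC 5 -> ACC=-14
Event 11 (EXEC): [MAIN] PC=5: DEC 1 -> ACC=-15
Event 12 (EXEC): [MAIN] PC=6: NOP
Event 13 (EXEC): [MAIN] PC=7: HALT

Answer: -15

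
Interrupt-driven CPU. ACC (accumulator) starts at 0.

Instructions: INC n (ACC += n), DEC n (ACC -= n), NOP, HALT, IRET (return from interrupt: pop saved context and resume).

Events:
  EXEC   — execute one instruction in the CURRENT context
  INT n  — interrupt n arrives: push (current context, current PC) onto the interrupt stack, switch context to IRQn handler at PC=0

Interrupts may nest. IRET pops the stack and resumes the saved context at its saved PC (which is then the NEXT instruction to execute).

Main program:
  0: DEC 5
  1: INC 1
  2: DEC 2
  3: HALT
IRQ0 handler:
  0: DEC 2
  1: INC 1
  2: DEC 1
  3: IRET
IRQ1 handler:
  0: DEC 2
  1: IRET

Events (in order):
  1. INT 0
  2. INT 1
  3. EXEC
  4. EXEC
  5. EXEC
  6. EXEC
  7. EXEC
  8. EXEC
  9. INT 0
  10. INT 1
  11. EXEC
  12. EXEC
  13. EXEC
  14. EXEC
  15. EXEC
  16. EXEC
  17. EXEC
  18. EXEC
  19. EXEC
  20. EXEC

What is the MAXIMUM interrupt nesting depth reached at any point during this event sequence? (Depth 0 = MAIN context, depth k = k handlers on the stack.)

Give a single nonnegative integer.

Answer: 2

Derivation:
Event 1 (INT 0): INT 0 arrives: push (MAIN, PC=0), enter IRQ0 at PC=0 (depth now 1) [depth=1]
Event 2 (INT 1): INT 1 arrives: push (IRQ0, PC=0), enter IRQ1 at PC=0 (depth now 2) [depth=2]
Event 3 (EXEC): [IRQ1] PC=0: DEC 2 -> ACC=-2 [depth=2]
Event 4 (EXEC): [IRQ1] PC=1: IRET -> resume IRQ0 at PC=0 (depth now 1) [depth=1]
Event 5 (EXEC): [IRQ0] PC=0: DEC 2 -> ACC=-4 [depth=1]
Event 6 (EXEC): [IRQ0] PC=1: INC 1 -> ACC=-3 [depth=1]
Event 7 (EXEC): [IRQ0] PC=2: DEC 1 -> ACC=-4 [depth=1]
Event 8 (EXEC): [IRQ0] PC=3: IRET -> resume MAIN at PC=0 (depth now 0) [depth=0]
Event 9 (INT 0): INT 0 arrives: push (MAIN, PC=0), enter IRQ0 at PC=0 (depth now 1) [depth=1]
Event 10 (INT 1): INT 1 arrives: push (IRQ0, PC=0), enter IRQ1 at PC=0 (depth now 2) [depth=2]
Event 11 (EXEC): [IRQ1] PC=0: DEC 2 -> ACC=-6 [depth=2]
Event 12 (EXEC): [IRQ1] PC=1: IRET -> resume IRQ0 at PC=0 (depth now 1) [depth=1]
Event 13 (EXEC): [IRQ0] PC=0: DEC 2 -> ACC=-8 [depth=1]
Event 14 (EXEC): [IRQ0] PC=1: INC 1 -> ACC=-7 [depth=1]
Event 15 (EXEC): [IRQ0] PC=2: DEC 1 -> ACC=-8 [depth=1]
Event 16 (EXEC): [IRQ0] PC=3: IRET -> resume MAIN at PC=0 (depth now 0) [depth=0]
Event 17 (EXEC): [MAIN] PC=0: DEC 5 -> ACC=-13 [depth=0]
Event 18 (EXEC): [MAIN] PC=1: INC 1 -> ACC=-12 [depth=0]
Event 19 (EXEC): [MAIN] PC=2: DEC 2 -> ACC=-14 [depth=0]
Event 20 (EXEC): [MAIN] PC=3: HALT [depth=0]
Max depth observed: 2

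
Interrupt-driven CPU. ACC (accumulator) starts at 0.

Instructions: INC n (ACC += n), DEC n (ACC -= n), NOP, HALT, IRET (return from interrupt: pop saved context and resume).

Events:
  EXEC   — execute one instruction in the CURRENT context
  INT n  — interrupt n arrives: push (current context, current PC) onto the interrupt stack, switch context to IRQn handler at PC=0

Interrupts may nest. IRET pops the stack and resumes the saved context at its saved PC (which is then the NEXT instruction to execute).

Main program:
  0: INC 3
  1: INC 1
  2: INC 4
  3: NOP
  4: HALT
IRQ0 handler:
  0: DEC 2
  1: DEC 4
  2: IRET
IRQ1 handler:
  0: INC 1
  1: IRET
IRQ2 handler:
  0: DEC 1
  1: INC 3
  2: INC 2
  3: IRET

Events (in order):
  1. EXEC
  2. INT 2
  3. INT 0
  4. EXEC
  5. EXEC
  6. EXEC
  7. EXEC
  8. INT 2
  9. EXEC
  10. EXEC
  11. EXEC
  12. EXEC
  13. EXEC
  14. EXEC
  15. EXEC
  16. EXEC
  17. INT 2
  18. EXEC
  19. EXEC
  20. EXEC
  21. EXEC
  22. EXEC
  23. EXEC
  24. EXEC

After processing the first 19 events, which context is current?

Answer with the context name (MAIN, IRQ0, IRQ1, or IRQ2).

Answer: IRQ2

Derivation:
Event 1 (EXEC): [MAIN] PC=0: INC 3 -> ACC=3
Event 2 (INT 2): INT 2 arrives: push (MAIN, PC=1), enter IRQ2 at PC=0 (depth now 1)
Event 3 (INT 0): INT 0 arrives: push (IRQ2, PC=0), enter IRQ0 at PC=0 (depth now 2)
Event 4 (EXEC): [IRQ0] PC=0: DEC 2 -> ACC=1
Event 5 (EXEC): [IRQ0] PC=1: DEC 4 -> ACC=-3
Event 6 (EXEC): [IRQ0] PC=2: IRET -> resume IRQ2 at PC=0 (depth now 1)
Event 7 (EXEC): [IRQ2] PC=0: DEC 1 -> ACC=-4
Event 8 (INT 2): INT 2 arrives: push (IRQ2, PC=1), enter IRQ2 at PC=0 (depth now 2)
Event 9 (EXEC): [IRQ2] PC=0: DEC 1 -> ACC=-5
Event 10 (EXEC): [IRQ2] PC=1: INC 3 -> ACC=-2
Event 11 (EXEC): [IRQ2] PC=2: INC 2 -> ACC=0
Event 12 (EXEC): [IRQ2] PC=3: IRET -> resume IRQ2 at PC=1 (depth now 1)
Event 13 (EXEC): [IRQ2] PC=1: INC 3 -> ACC=3
Event 14 (EXEC): [IRQ2] PC=2: INC 2 -> ACC=5
Event 15 (EXEC): [IRQ2] PC=3: IRET -> resume MAIN at PC=1 (depth now 0)
Event 16 (EXEC): [MAIN] PC=1: INC 1 -> ACC=6
Event 17 (INT 2): INT 2 arrives: push (MAIN, PC=2), enter IRQ2 at PC=0 (depth now 1)
Event 18 (EXEC): [IRQ2] PC=0: DEC 1 -> ACC=5
Event 19 (EXEC): [IRQ2] PC=1: INC 3 -> ACC=8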